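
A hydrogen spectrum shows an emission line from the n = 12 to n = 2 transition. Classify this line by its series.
Balmer series

The spectral series in hydrogen are named based on the final (lower) energy level:
- Lyman series: n_final = 1 (ultraviolet)
- Balmer series: n_final = 2 (visible/near-UV)
- Paschen series: n_final = 3 (infrared)
- Brackett series: n_final = 4 (infrared)
- Pfund series: n_final = 5 (far infrared)

Since this transition ends at n = 2, it belongs to the Balmer series.

For reference, this 12 → 2 line has photon energy
ΔE = 13.6057 eV × (1/2² - 1/12²) = 3.3069410 eV,
corresponding to wavelength λ = hc/ΔE = 1239.84 eV·nm / 3.3069410 eV = 374.921 nm in the visible/near-UV region.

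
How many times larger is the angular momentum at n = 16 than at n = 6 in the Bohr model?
2.6667

In the Bohr model, L_n = nℏ, so the ratio is purely the ratio of quantum numbers:

L_16/L_6 = 16ℏ / 6ℏ = 16/6 = 2.6667

The angular momentum scales linearly with n.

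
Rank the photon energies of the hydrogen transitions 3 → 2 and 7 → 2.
7 → 2

Calculate the energy for each transition:

Transition 3 → 2:
ΔE₁ = |E_2 - E_3| = |-13.6057/2² - (-13.6057/3²)|
ΔE₁ = |-3.40142500 - (-1.51174444)| = 1.88968 eV

Transition 7 → 2:
ΔE₂ = |E_2 - E_7| = |-13.6057/2² - (-13.6057/7²)|
ΔE₂ = |-3.40142500 - (-0.27766735)| = 3.12376 eV

Since 3.12376 eV > 1.88968 eV, the transition 7 → 2 emits the more energetic photon.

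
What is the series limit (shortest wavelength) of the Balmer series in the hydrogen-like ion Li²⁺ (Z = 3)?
40.50 nm

The series limit corresponds to the transition from n = ∞ to n = 2.
This is the highest energy (shortest wavelength) transition in the Balmer series.

E_∞ = 0 eV
E_2 = -13.6057 × 3² / 2² = -30.6128 eV

Energy at series limit:
ΔE = E_∞ - E_2 = 0 - (-30.6128) = 30.6128 eV
λ = hc/E = 1239.84 eV·nm / 30.6128 eV = 40.50 nm

This energy equals the ionization energy from the n = 2 state of Li²⁺.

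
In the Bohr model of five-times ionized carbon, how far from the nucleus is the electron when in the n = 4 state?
0.1411 nm (or 1.4111 Å)

The Bohr radius formula is:
r_n = n² a₀ / Z

where a₀ = 0.0529177 nm is the Bohr radius.

For C⁵⁺ (Z = 6) at n = 4:
r_4 = 4² × 0.0529177 nm / 6
r_4 = 16 × 0.0529177 nm / 6
r_4 = 0.84668 nm / 6
r_4 = 0.1411 nm

The electron orbits at approximately 0.1411 nm from the nucleus.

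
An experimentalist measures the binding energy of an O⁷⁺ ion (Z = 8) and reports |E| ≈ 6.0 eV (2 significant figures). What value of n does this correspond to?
n = 12

The exact energy levels follow E_n = -13.6057 Z² / n² eV with Z = 8.

The measured value (-6.0 eV) is reported to only 2 significant figures, so we must test candidate n values and see which one matches to that precision.

Candidate energies:
  n = 10:  E = -13.6057 × 8² / 10² = -8.70765 eV
  n = 11:  E = -13.6057 × 8² / 11² = -7.19640 eV
  n = 12:  E = -13.6057 × 8² / 12² = -6.04698 eV  ← matches
  n = 13:  E = -13.6057 × 8² / 13² = -5.15245 eV
  n = 14:  E = -13.6057 × 8² / 14² = -4.44268 eV

Checking against the measurement of -6.0 eV (2 sig figs), only n = 12 agrees:
E_12 = -6.04698 eV, which rounds to -6.0 eV ✓

Therefore n = 12.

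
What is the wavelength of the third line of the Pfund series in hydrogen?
3738.52362 nm

The lines of a series are numbered from the longest wavelength (smallest ΔE) outward; the third line is the transition from n = n_f + 3 to n_f.
The Pfund series has all transitions ending at n_f = 5.

For H, the third line (γ-line) is the jump from n = 8 to n = 5:
E_8 = -13.6057 / 8² = -0.21258906250 eV
E_5 = -13.6057 / 5² = -0.54422800000 eV
ΔE = E_8 - E_5 = 0.33163893750 eV

λ = hc/E = 1239.84 eV·nm / 0.33163893750 eV
λ = 3738.52362 nm

This is the γ-line of the Pfund series in H.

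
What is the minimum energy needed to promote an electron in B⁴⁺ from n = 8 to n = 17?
4.138 eV

The energy levels of a hydrogen-like atom are E_n = -13.6057 Z² eV / n².

Energy at n = 8: E_8 = -13.6057 × 5² / 8² = -5.314727 eV
Energy at n = 17: E_17 = -13.6057 × 5² / 17² = -1.176964 eV

The excitation energy is the difference:
ΔE = E_17 - E_8
ΔE = -1.176964 - (-5.314727)
ΔE = 4.138 eV

Since this is positive, energy must be absorbed (photon absorption).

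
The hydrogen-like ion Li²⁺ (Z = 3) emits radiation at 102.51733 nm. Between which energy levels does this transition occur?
n = 9 → n = 3

First, find the photon energy from the wavelength (hc = 1239.84 eV·nm):
E = hc/λ = 1239.84 eV·nm / 102.51733 nm = 12.093955 eV

The energy levels of Li²⁺ satisfy E_n = -13.6057 × 3² / n² eV, so an emission n_i → n_f releases
ΔE = 13.6057 × 3² × (1/n_f² − 1/n_i²) eV.

Setting ΔE equal to the photon energy:
1/n_f² − 1/n_i² = 12.093955 / (13.6057 × 3²) = 0.098765428

Since 1/n_i² must be positive, we need 1/n_f² > 0.098765428, i.e. n_f ≤ 3. For each allowed n_f, solve n_i = (1/n_f² − 0.098765428)^(−1/2) and check whether it is a whole number:
  n_f = 1: 1/n_i² = 1.000000000 − 0.098765428 = 0.901234572 → n_i = 1.053  (not an integer) ✗
  n_f = 2: 1/n_i² = 0.250000000 − 0.098765428 = 0.151234572 → n_i = 2.571  (not an integer) ✗
  n_f = 3: 1/n_i² = 0.111111111 − 0.098765428 = 0.012345683 → n_i = 9.000  → integer, n_i = 9 ✓

Only n_f = 3 gives an integer upper level, n_i = 9.

The transition is from n = 9 to n = 3 (emission).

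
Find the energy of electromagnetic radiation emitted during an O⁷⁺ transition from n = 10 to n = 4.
45.715 eV

The energy levels are E_n = -13.6057 Z² eV / n².

Energy at n = 10: E_10 = -13.6057 × 8² / 10² = -8.707648 eV
Energy at n = 4: E_4 = -13.6057 × 8² / 4² = -54.422800 eV

For emission (electron falling to lower state), the photon energy is:
E_photon = E_10 - E_4 = |-8.707648 - (-54.422800)|
E_photon = 45.715 eV

This energy is carried away by the emitted photon.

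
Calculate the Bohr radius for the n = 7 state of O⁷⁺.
0.324121 nm (or 3.241210 Å)

The Bohr radius formula is:
r_n = n² a₀ / Z

where a₀ = 0.052917721 nm is the Bohr radius.

For O⁷⁺ (Z = 8) at n = 7:
r_7 = 7² × 0.052917721 nm / 8
r_7 = 49 × 0.052917721 nm / 8
r_7 = 2.5929683 nm / 8
r_7 = 0.324121 nm

The electron orbits at approximately 0.324121 nm from the nucleus.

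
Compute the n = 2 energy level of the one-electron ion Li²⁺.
-30.612825 eV

For hydrogen-like ions, the energy levels scale with Z²:
E_n = -13.6057 Z² / n² eV

For Li²⁺ (Z = 3) at n = 2:
E_2 = -13.6057 × 3² / 2²
E_2 = -13.6057 × 9 / 4
E_2 = -122.4513 / 4
E_2 = -30.612825 eV

The energy is 9 times more negative than hydrogen at the same n due to the stronger nuclear charge.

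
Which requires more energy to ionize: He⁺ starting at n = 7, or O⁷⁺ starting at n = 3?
O⁷⁺ at n = 3 (E = -96.751644 eV)

Using E_n = -13.6057 Z² / n² eV:

He⁺ (Z = 2) at n = 7:
E = -13.6057 × 2² / 7² = -13.6057 × 4 / 49 = -1.110669388 eV

O⁷⁺ (Z = 8) at n = 3:
E = -13.6057 × 8² / 3² = -13.6057 × 64 / 9 = -96.751644444 eV

Since -96.751644444 eV < -1.110669388 eV,
O⁷⁺ at n = 3 is more tightly bound (requires more energy to ionize).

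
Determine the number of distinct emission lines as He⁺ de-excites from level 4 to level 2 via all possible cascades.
3

The electron can occupy levels n = 2, 3, ..., 4 during de-excitation — that is m = 4 - 2 + 1 = 3 distinct levels.

The number of distinct spectral lines equals the number of ways to choose 2 of these m levels (each pair gives one possible emission transition):

Number of lines = m(m-1)/2 = 3×2/2 = 3

These correspond to all possible transitions between the 3 levels:
4 → 3, 4 → 2, 3 → 2

Each transition produces a photon with a unique energy (and thus wavelength). This count does not depend on Z.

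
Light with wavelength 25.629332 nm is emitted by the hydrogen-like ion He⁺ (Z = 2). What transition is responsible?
n = 3 → n = 1

First, find the photon energy from the wavelength (hc = 1239.84 eV·nm):
E = hc/λ = 1239.84 eV·nm / 25.629332 nm = 48.375822 eV

The energy levels of He⁺ satisfy E_n = -13.6057 × 2² / n² eV, so an emission n_i → n_f releases
ΔE = 13.6057 × 2² × (1/n_f² − 1/n_i²) eV.

Setting ΔE equal to the photon energy:
1/n_f² − 1/n_i² = 48.375822 / (13.6057 × 2²) = 0.88888888

Since 1/n_i² must be positive, we need 1/n_f² > 0.88888888, i.e. n_f ≤ 1. For each allowed n_f, solve n_i = (1/n_f² − 0.88888888)^(−1/2) and check whether it is a whole number:
  n_f = 1: 1/n_i² = 1.00000000 − 0.88888888 = 0.11111112 → n_i = 3.000  → integer, n_i = 3 ✓

Only n_f = 1 gives an integer upper level, n_i = 3.

The transition is from n = 3 to n = 1 (emission).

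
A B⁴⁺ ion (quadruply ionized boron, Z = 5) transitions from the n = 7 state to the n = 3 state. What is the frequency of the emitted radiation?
7.460e+15 Hz

First, find the transition energy:
E_7 = -13.6057 × 5² / 7² = -6.9416837 eV
E_3 = -13.6057 × 5² / 3² = -37.7936111 eV
|ΔE| = |E_3 - E_7| = 30.8519274 eV

Convert to Joules: E = 30.8519274 eV × (1.602177 × 10⁻¹⁹ J/eV) = 4.94302e-18 J

Using E = hf:
f = E/h = 4.94302e-18 J / (6.62607 × 10⁻³⁴ J·s)
f = 7.460e+15 Hz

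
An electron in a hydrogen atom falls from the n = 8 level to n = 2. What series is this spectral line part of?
Balmer series

The spectral series in hydrogen are named based on the final (lower) energy level:
- Lyman series: n_final = 1 (ultraviolet)
- Balmer series: n_final = 2 (visible/near-UV)
- Paschen series: n_final = 3 (infrared)
- Brackett series: n_final = 4 (infrared)
- Pfund series: n_final = 5 (far infrared)

Since this transition ends at n = 2, it belongs to the Balmer series.

For reference, this 8 → 2 line has photon energy
ΔE = 13.6057 eV × (1/2² - 1/8²) = 3.188835938 eV,
corresponding to wavelength λ = hc/ΔE = 1239.84 eV·nm / 3.188835938 eV = 388.80646 nm in the visible/near-UV region.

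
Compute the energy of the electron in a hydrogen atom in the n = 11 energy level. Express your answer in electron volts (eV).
-0.112 eV

The energy levels of a hydrogen-like atom are given by:
E_n = -13.6057 eV / n²

For n = 11:
E_11 = -13.6057 eV / 11²
E_11 = -13.6057 eV / 121
E_11 = -0.112 eV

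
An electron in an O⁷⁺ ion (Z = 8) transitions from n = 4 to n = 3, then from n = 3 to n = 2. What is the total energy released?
163.2684 eV

The energy levels of O⁷⁺ are E_n = -13.6057 × 8² / n² eV.

First transition (4 → 3):
ΔE₁ = |E_3 - E_4|
ΔE₁ = |-96.7516444444 - (-54.4228000000)| = 42.3288444 eV

Second transition (3 → 2):
ΔE₂ = |E_2 - E_3|
ΔE₂ = |-217.6912000000 - (-96.7516444444)| = 120.9395556 eV

Total energy released:
E_total = ΔE₁ + ΔE₂ = 42.3288444 + 120.9395556 = 163.2684 eV

Note: This equals the direct transition 4 → 2: 163.2684 eV ✓
Energy is conserved regardless of the path taken.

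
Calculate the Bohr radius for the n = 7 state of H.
2.5930 nm (or 25.9297 Å)

The Bohr radius formula is:
r_n = n² a₀ / Z

where a₀ = 0.0529177 nm is the Bohr radius.

For H (Z = 1) at n = 7:
r_7 = 7² × 0.0529177 nm / 1
r_7 = 49 × 0.0529177 nm / 1
r_7 = 2.59297 nm / 1
r_7 = 2.5930 nm

The electron orbits at approximately 2.5930 nm from the nucleus.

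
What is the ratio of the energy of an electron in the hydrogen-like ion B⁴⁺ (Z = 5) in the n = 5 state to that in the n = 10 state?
4.00000

Using E_n = -13.6057 Z² / n² eV with Z = 5:

E_5 = -13.6057 × 5² / 5² = -340.1425 / 25 = -13.60570000000 eV
E_10 = -13.6057 × 5² / 10² = -340.1425 / 100 = -3.40142500000 eV

The ratio is:
E_5/E_10 = (-13.60570000000) / (-3.40142500000)
E_5/E_10 = (-340.1425/25) / (-340.1425/100)
E_5/E_10 = 100/25
E_5/E_10 = 4.00000
(Note: the Z² factors cancel in the ratio.)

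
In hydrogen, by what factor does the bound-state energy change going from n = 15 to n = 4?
14.06250

Using E_n = -13.6057 Z² / n² eV with Z = 1:

E_4 = -13.6057 / 4² = -13.6057 / 16 = -0.85035625000 eV
E_15 = -13.6057 / 15² = -13.6057 / 225 = -0.06046977778 eV

The ratio is:
E_4/E_15 = (-0.85035625000) / (-0.06046977778)
E_4/E_15 = (-13.6057/16) / (-13.6057/225)
E_4/E_15 = 225/16
E_4/E_15 = 14.06250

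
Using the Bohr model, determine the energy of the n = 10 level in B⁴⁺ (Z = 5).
-3.40 eV

For hydrogen-like ions, the energy levels scale with Z²:
E_n = -13.6057 Z² / n² eV

For B⁴⁺ (Z = 5) at n = 10:
E_10 = -13.6057 × 5² / 10²
E_10 = -13.6057 × 25 / 100
E_10 = -340.1425 / 100
E_10 = -3.40 eV

The energy is 25 times more negative than hydrogen at the same n due to the stronger nuclear charge.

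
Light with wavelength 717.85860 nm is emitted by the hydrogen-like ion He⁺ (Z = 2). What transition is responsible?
n = 11 → n = 5

First, find the photon energy from the wavelength (hc = 1239.84 eV·nm):
E = hc/λ = 1239.84 eV·nm / 717.85860 nm = 1.7271368 eV

The energy levels of He⁺ satisfy E_n = -13.6057 × 2² / n² eV, so an emission n_i → n_f releases
ΔE = 13.6057 × 2² × (1/n_f² − 1/n_i²) eV.

Setting ΔE equal to the photon energy:
1/n_f² − 1/n_i² = 1.7271368 / (13.6057 × 2²) = 0.031735537

Since 1/n_i² must be positive, we need 1/n_f² > 0.031735537, i.e. n_f ≤ 5. For each allowed n_f, solve n_i = (1/n_f² − 0.031735537)^(−1/2) and check whether it is a whole number:
  n_f = 1: 1/n_i² = 1.000000000 − 0.031735537 = 0.968264463 → n_i = 1.016  (not an integer) ✗
  n_f = 2: 1/n_i² = 0.250000000 − 0.031735537 = 0.218264463 → n_i = 2.140  (not an integer) ✗
  n_f = 3: 1/n_i² = 0.111111111 − 0.031735537 = 0.079375574 → n_i = 3.549  (not an integer) ✗
  n_f = 4: 1/n_i² = 0.062500000 − 0.031735537 = 0.030764463 → n_i = 5.701  (not an integer) ✗
  n_f = 5: 1/n_i² = 0.040000000 − 0.031735537 = 0.008264463 → n_i = 11.000  → integer, n_i = 11 ✓

Only n_f = 5 gives an integer upper level, n_i = 11.

The transition is from n = 11 to n = 5 (emission).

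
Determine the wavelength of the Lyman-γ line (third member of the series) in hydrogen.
97.201614 nm

The lines of a series are numbered from the longest wavelength (smallest ΔE) outward; the third line is the transition from n = n_f + 3 to n_f.
The Lyman series has all transitions ending at n_f = 1.

For H, the third line (γ-line) is the jump from n = 4 to n = 1:
E_4 = -13.6057 / 4² = -0.85035625 eV
E_1 = -13.6057 / 1² = -13.60570000 eV
ΔE = E_4 - E_1 = 12.75534375 eV

λ = hc/E = 1239.84 eV·nm / 12.75534375 eV
λ = 97.201614 nm

This is the γ-line of the Lyman series in H.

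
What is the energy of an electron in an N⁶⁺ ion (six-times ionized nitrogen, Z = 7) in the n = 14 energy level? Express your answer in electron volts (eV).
-3.40143 eV

The energy levels of a hydrogen-like atom are given by:
E_n = -13.6057 Z² / n² eV  (with Z = 7 for N⁶⁺)

For n = 14:
E_14 = -13.6057 × 7² / 14²
E_14 = -13.6057 × 49 / 196
E_14 = -3.40143 eV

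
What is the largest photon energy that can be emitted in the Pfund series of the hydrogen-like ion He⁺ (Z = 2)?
2.18 eV

The series limit corresponds to the transition from n = ∞ to n = 5.
This is the highest energy (shortest wavelength) transition in the Pfund series.

E_∞ = 0 eV
E_5 = -13.6057 × 2² / 5² = -2.18 eV

Energy at series limit:
ΔE = E_∞ - E_5 = 0 - (-2.18) = 2.18 eV

This energy equals the ionization energy from the n = 5 state of He⁺.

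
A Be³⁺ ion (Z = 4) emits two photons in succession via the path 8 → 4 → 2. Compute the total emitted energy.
51.0214 eV

The energy levels of Be³⁺ are E_n = -13.6057 × 4² / n² eV.

First transition (8 → 4):
ΔE₁ = |E_4 - E_8|
ΔE₁ = |-13.6057000000 - (-3.4014250000)| = 10.2042750 eV

Second transition (4 → 2):
ΔE₂ = |E_2 - E_4|
ΔE₂ = |-54.4228000000 - (-13.6057000000)| = 40.8171000 eV

Total energy released:
E_total = ΔE₁ + ΔE₂ = 10.2042750 + 40.8171000 = 51.0214 eV

Note: This equals the direct transition 8 → 2: 51.0214 eV ✓
Energy is conserved regardless of the path taken.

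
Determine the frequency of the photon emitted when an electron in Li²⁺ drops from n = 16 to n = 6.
7.0680e+14 Hz

First, find the transition energy:
E_16 = -13.6057 × 3² / 16² = -0.4783254 eV
E_6 = -13.6057 × 3² / 6² = -3.4014250 eV
|ΔE| = |E_6 - E_16| = 2.9230996 eV

Convert to Joules: E = 2.9230996 eV × (1.602177 × 10⁻¹⁹ J/eV) = 4.683323e-19 J

Using E = hf:
f = E/h = 4.683323e-19 J / (6.62607 × 10⁻³⁴ J·s)
f = 7.0680e+14 Hz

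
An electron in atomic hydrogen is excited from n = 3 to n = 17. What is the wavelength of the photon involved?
846.500217 nm

First, find the transition energy using E_n = -13.6057 / n² eV:
E_3 = -13.6057 / 3² = -1.5117444444 eV
E_17 = -13.6057 / 17² = -0.0470785467 eV

Photon energy: |ΔE| = |E_17 - E_3| = 1.4646658977 eV

Convert to wavelength using E = hc/λ with hc = 1239.84 eV·nm:
λ = hc/E = 1239.84 eV·nm / 1.4646658977 eV
λ = 846.500217 nm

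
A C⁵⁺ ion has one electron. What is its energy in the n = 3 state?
-54.42 eV

For hydrogen-like ions, the energy levels scale with Z²:
E_n = -13.6057 Z² / n² eV

For C⁵⁺ (Z = 6) at n = 3:
E_3 = -13.6057 × 6² / 3²
E_3 = -13.6057 × 36 / 9
E_3 = -489.8052 / 9
E_3 = -54.42 eV

The energy is 36 times more negative than hydrogen at the same n due to the stronger nuclear charge.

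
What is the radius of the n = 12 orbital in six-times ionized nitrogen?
1.08859 nm (or 10.88593 Å)

The Bohr radius formula is:
r_n = n² a₀ / Z

where a₀ = 0.05291772 nm is the Bohr radius.

For N⁶⁺ (Z = 7) at n = 12:
r_12 = 12² × 0.05291772 nm / 7
r_12 = 144 × 0.05291772 nm / 7
r_12 = 7.620152 nm / 7
r_12 = 1.08859 nm

The electron orbits at approximately 1.08859 nm from the nucleus.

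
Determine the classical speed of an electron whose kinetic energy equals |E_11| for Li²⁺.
5.96643e+05 m/s (or 0.19902% of c)

The binding energy at n = 11 for Li²⁺ is:
E_11 = -13.6057 × 3²/11² = -1.01199421 eV
|E_11| = 1.01199421 eV

Convert to Joules:
KE = 1.01199421 eV × (1.602177 × 10⁻¹⁹ J/eV) = 1.6213938e-19 J

Using KE = ½mv²:
v = √(2·KE/m_e)
v = √(2 × 1.6213938e-19 J / 9.10938 × 10⁻³¹ kg)
v = 5.96643e+05 m/s

This is approximately 0.19902% the speed of light.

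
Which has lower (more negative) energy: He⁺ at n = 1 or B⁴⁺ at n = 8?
He⁺ at n = 1 (E = -54.423 eV)

Using E_n = -13.6057 Z² / n² eV:

He⁺ (Z = 2) at n = 1:
E = -13.6057 × 2² / 1² = -13.6057 × 4 / 1 = -54.422800 eV

B⁴⁺ (Z = 5) at n = 8:
E = -13.6057 × 5² / 8² = -13.6057 × 25 / 64 = -5.314727 eV

Since -54.422800 eV < -5.314727 eV,
He⁺ at n = 1 is more tightly bound (requires more energy to ionize).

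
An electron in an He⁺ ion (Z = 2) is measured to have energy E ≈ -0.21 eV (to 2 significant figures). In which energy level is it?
n = 16

The exact energy levels follow E_n = -13.6057 Z² / n² eV with Z = 2.

The measured value (-0.21 eV) is reported to only 2 significant figures, so we must test candidate n values and see which one matches to that precision.

Candidate energies:
  n = 14:  E = -13.6057 × 2² / 14² = -0.27767 eV
  n = 15:  E = -13.6057 × 2² / 15² = -0.24188 eV
  n = 16:  E = -13.6057 × 2² / 16² = -0.21259 eV  ← matches
  n = 17:  E = -13.6057 × 2² / 17² = -0.18831 eV
  n = 18:  E = -13.6057 × 2² / 18² = -0.16797 eV

Checking against the measurement of -0.21 eV (2 sig figs), only n = 16 agrees:
E_16 = -0.21259 eV, which rounds to -0.21 eV ✓

Therefore n = 16.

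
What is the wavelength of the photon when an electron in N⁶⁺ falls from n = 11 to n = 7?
153.143 nm

First, find the transition energy using E_n = -13.6057 Z² / n² eV:
E_11 = -13.6057 × 7² / 11² = -5.5097463 eV
E_7 = -13.6057 × 7² / 7² = -13.6057000 eV

Photon energy: |ΔE| = |E_7 - E_11| = 8.0959537 eV

Convert to wavelength using E = hc/λ with hc = 1239.84 eV·nm:
λ = hc/E = 1239.84 eV·nm / 8.0959537 eV
λ = 153.143 nm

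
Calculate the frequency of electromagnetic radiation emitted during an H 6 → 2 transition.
7.3108e+14 Hz

First, find the transition energy:
E_6 = -13.6057 / 6² = -0.37793611 eV
E_2 = -13.6057 / 2² = -3.40142500 eV
|ΔE| = |E_2 - E_6| = 3.02348889 eV

Convert to Joules: E = 3.02348889 eV × (1.602177 × 10⁻¹⁹ J/eV) = 4.844164e-19 J

Using E = hf:
f = E/h = 4.844164e-19 J / (6.62607 × 10⁻³⁴ J·s)
f = 7.3108e+14 Hz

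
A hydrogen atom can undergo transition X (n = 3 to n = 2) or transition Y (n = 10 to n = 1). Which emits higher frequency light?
10 → 1

Calculate the energy for each transition:

Transition 3 → 2:
ΔE₁ = |E_2 - E_3| = |-13.6057/2² - (-13.6057/3²)|
ΔE₁ = |-3.40142500000 - (-1.51174444444)| = 1.88968056 eV

Transition 10 → 1:
ΔE₂ = |E_1 - E_10| = |-13.6057/1² - (-13.6057/10²)|
ΔE₂ = |-13.60570000000 - (-0.13605700000)| = 13.46964300 eV

Since 13.46964300 eV > 1.88968056 eV, the transition 10 → 1 emits the more energetic photon.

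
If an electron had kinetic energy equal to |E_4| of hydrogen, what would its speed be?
5.47e+05 m/s (or 0.1824% of c)

The binding energy at n = 4 for hydrogen is:
E_4 = -13.6057/4² = -0.850356 eV
|E_4| = 0.850356 eV

Convert to Joules:
KE = 0.850356 eV × (1.602177 × 10⁻¹⁹ J/eV) = 1.3624e-19 J

Using KE = ½mv²:
v = √(2·KE/m_e)
v = √(2 × 1.3624e-19 J / 9.10938 × 10⁻³¹ kg)
v = 5.47e+05 m/s

This is approximately 0.1824% the speed of light.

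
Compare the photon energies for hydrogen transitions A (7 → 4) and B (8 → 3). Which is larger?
8 → 3

Calculate the energy for each transition:

Transition 7 → 4:
ΔE₁ = |E_4 - E_7| = |-13.6057/4² - (-13.6057/7²)|
ΔE₁ = |-0.850356250000 - (-0.277667346939)| = 0.572688903 eV

Transition 8 → 3:
ΔE₂ = |E_3 - E_8| = |-13.6057/3² - (-13.6057/8²)|
ΔE₂ = |-1.511744444444 - (-0.212589062500)| = 1.299155382 eV

Since 1.299155382 eV > 0.572688903 eV, the transition 8 → 3 emits the more energetic photon.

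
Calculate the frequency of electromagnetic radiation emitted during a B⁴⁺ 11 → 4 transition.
4.4607e+15 Hz

First, find the transition energy:
E_11 = -13.6057 × 5² / 11² = -2.811095 eV
E_4 = -13.6057 × 5² / 4² = -21.258906 eV
|ΔE| = |E_4 - E_11| = 18.447811 eV

Convert to Joules: E = 18.447811 eV × (1.602177 × 10⁻¹⁹ J/eV) = 2.955666e-18 J

Using E = hf:
f = E/h = 2.955666e-18 J / (6.62607 × 10⁻³⁴ J·s)
f = 4.4607e+15 Hz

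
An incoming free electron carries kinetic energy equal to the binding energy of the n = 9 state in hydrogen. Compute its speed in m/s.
2.4308e+05 m/s (or 0.081082% of c)

The binding energy at n = 9 for hydrogen is:
E_9 = -13.6057/9² = -0.16797160 eV
|E_9| = 0.16797160 eV

Convert to Joules:
KE = 0.16797160 eV × (1.602177 × 10⁻¹⁹ J/eV) = 2.691202e-20 J

Using KE = ½mv²:
v = √(2·KE/m_e)
v = √(2 × 2.691202e-20 J / 9.10938 × 10⁻³¹ kg)
v = 2.4308e+05 m/s

This is approximately 0.081082% the speed of light.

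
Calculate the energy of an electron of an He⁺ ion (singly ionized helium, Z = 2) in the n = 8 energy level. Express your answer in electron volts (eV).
-0.85036 eV

The energy levels of a hydrogen-like atom are given by:
E_n = -13.6057 Z² / n² eV  (with Z = 2 for He⁺)

For n = 8:
E_8 = -13.6057 × 2² / 8²
E_8 = -13.6057 × 4 / 64
E_8 = -0.85036 eV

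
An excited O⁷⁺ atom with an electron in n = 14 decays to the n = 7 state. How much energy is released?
13.32803 eV

The energy levels are E_n = -13.6057 Z² eV / n².

Energy at n = 14: E_14 = -13.6057 × 8² / 14² = -4.44267755 eV
Energy at n = 7: E_7 = -13.6057 × 8² / 7² = -17.77071020 eV

For emission (electron falling to lower state), the photon energy is:
E_photon = E_14 - E_7 = |-4.44267755 - (-17.77071020)|
E_photon = 13.32803 eV

This energy is carried away by the emitted photon.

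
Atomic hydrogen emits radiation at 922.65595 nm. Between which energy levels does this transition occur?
n = 9 → n = 3

First, find the photon energy from the wavelength (hc = 1239.84 eV·nm):
E = hc/λ = 1239.84 eV·nm / 922.65595 nm = 1.3437728 eV

The energy levels of hydrogen satisfy E_n = -13.6057 / n² eV, so an emission n_i → n_f releases
ΔE = 13.6057 × (1/n_f² − 1/n_i²) eV.

Setting ΔE equal to the photon energy:
1/n_f² − 1/n_i² = 1.3437728 / 13.6057 = 0.098765429

Since 1/n_i² must be positive, we need 1/n_f² > 0.098765429, i.e. n_f ≤ 3. For each allowed n_f, solve n_i = (1/n_f² − 0.098765429)^(−1/2) and check whether it is a whole number:
  n_f = 1: 1/n_i² = 1.000000000 − 0.098765429 = 0.901234571 → n_i = 1.053  (not an integer) ✗
  n_f = 2: 1/n_i² = 0.250000000 − 0.098765429 = 0.151234571 → n_i = 2.571  (not an integer) ✗
  n_f = 3: 1/n_i² = 0.111111111 − 0.098765429 = 0.012345682 → n_i = 9.000  → integer, n_i = 9 ✓

Only n_f = 3 gives an integer upper level, n_i = 9.

The transition is from n = 9 to n = 3 (emission).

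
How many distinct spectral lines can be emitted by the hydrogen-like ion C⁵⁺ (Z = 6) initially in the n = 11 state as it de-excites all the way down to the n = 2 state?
45

The electron can occupy levels n = 2, 3, ..., 11 during de-excitation — that is m = 11 - 2 + 1 = 10 distinct levels.

The number of distinct spectral lines equals the number of ways to choose 2 of these m levels (each pair gives one possible emission transition):

Number of lines = m(m-1)/2 = 10×9/2 = 45

These correspond to all possible transitions between the 10 levels:
11 → 10, 11 → 9, 11 → 8, 11 → 7, 11 → 6, 11 → 5, 11 → 4, 11 → 3...

Each transition produces a photon with a unique energy (and thus wavelength). This count does not depend on Z.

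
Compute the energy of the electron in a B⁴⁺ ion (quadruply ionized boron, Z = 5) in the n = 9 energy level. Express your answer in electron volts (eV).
-4.20 eV

The energy levels of a hydrogen-like atom are given by:
E_n = -13.6057 Z² / n² eV  (with Z = 5 for B⁴⁺)

For n = 9:
E_9 = -13.6057 × 5² / 9²
E_9 = -13.6057 × 25 / 81
E_9 = -4.20 eV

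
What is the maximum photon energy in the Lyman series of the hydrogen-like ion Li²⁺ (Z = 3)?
122.451300 eV

The series limit corresponds to the transition from n = ∞ to n = 1.
This is the highest energy (shortest wavelength) transition in the Lyman series.

E_∞ = 0 eV
E_1 = -13.6057 × 3² / 1² = -122.451300 eV

Energy at series limit:
ΔE = E_∞ - E_1 = 0 - (-122.451300) = 122.451300 eV

This energy equals the ionization energy from the n = 1 state of Li²⁺.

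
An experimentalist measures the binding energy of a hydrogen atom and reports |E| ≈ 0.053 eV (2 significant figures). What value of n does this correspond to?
n = 16

The exact energy levels follow E_n = -13.6057 eV / n².

The measured value (-0.053 eV) is reported to only 2 significant figures, so we must test candidate n values and see which one matches to that precision.

Candidate energies:
  n = 14:  E = -13.6057/14² = -0.069417 eV
  n = 15:  E = -13.6057/15² = -0.060470 eV
  n = 16:  E = -13.6057/16² = -0.053147 eV  ← matches
  n = 17:  E = -13.6057/17² = -0.047079 eV
  n = 18:  E = -13.6057/18² = -0.041993 eV

Checking against the measurement of -0.053 eV (2 sig figs), only n = 16 agrees:
E_16 = -0.053147 eV, which rounds to -0.053 eV ✓

Therefore n = 16.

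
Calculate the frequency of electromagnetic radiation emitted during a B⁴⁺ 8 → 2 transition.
1.93e+16 Hz

First, find the transition energy:
E_8 = -13.6057 × 5² / 8² = -5.3147266 eV
E_2 = -13.6057 × 5² / 2² = -85.0356250 eV
|ΔE| = |E_2 - E_8| = 79.7208984 eV

Convert to Joules: E = 79.7208984 eV × (1.602177 × 10⁻¹⁹ J/eV) = 1.2773e-17 J

Using E = hf:
f = E/h = 1.2773e-17 J / (6.62607 × 10⁻³⁴ J·s)
f = 1.93e+16 Hz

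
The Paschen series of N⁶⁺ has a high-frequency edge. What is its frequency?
1.791e+16 Hz

The series limit corresponds to the transition from n = ∞ to n = 3.
This is the highest energy (shortest wavelength) transition in the Paschen series.

E_∞ = 0 eV
E_3 = -13.6057 × 7² / 3² = -74.07547778 eV

Energy at series limit:
ΔE = E_∞ - E_3 = 0 - (-74.07547778) = 74.07547778 eV
E = 74.07547778 eV × (1.602177 × 10⁻¹⁹ J/eV) = 1.18682e-17 J
f = E/h = 1.18682e-17 J / (6.62607 × 10⁻³⁴ J·s) = 1.791e+16 Hz

This energy equals the ionization energy from the n = 3 state of N⁶⁺.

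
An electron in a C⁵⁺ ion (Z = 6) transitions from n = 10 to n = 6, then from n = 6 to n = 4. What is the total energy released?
25.714773 eV

The energy levels of C⁵⁺ are E_n = -13.6057 × 6² / n² eV.

First transition (10 → 6):
ΔE₁ = |E_6 - E_10|
ΔE₁ = |-13.605700000000 - (-4.898052000000)| = 8.707648000 eV

Second transition (6 → 4):
ΔE₂ = |E_4 - E_6|
ΔE₂ = |-30.612825000000 - (-13.605700000000)| = 17.007125000 eV

Total energy released:
E_total = ΔE₁ + ΔE₂ = 8.707648000 + 17.007125000 = 25.714773 eV

Note: This equals the direct transition 10 → 4: 25.714773 eV ✓
Energy is conserved regardless of the path taken.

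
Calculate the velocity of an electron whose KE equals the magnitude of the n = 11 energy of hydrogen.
1.989e+05 m/s (or 0.07% of c)

The binding energy at n = 11 for hydrogen is:
E_11 = -13.6057/11² = -0.1124438 eV
|E_11| = 0.1124438 eV

Convert to Joules:
KE = 0.1124438 eV × (1.602177 × 10⁻¹⁹ J/eV) = 1.80155e-20 J

Using KE = ½mv²:
v = √(2·KE/m_e)
v = √(2 × 1.80155e-20 J / 9.10938 × 10⁻³¹ kg)
v = 1.989e+05 m/s

This is approximately 0.07% the speed of light.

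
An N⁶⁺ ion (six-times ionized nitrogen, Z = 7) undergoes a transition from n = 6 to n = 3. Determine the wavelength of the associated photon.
22.3167 nm

First, find the transition energy using E_n = -13.6057 Z² / n² eV:
E_6 = -13.6057 × 7² / 6² = -18.518869 eV
E_3 = -13.6057 × 7² / 3² = -74.075478 eV

Photon energy: |ΔE| = |E_3 - E_6| = 55.556609 eV

Convert to wavelength using E = hc/λ with hc = 1239.84 eV·nm:
λ = hc/E = 1239.84 eV·nm / 55.556609 eV
λ = 22.3167 nm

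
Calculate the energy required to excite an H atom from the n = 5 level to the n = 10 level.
0.40817 eV

The energy levels of a hydrogen-like atom are E_n = -13.6057 eV / n².

Energy at n = 5: E_5 = -13.6057 / 5² = -0.54422800 eV
Energy at n = 10: E_10 = -13.6057 / 10² = -0.13605700 eV

The excitation energy is the difference:
ΔE = E_10 - E_5
ΔE = -0.13605700 - (-0.54422800)
ΔE = 0.40817 eV

Since this is positive, energy must be absorbed (photon absorption).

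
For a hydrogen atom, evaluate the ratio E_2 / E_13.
42.25000

Using E_n = -13.6057 Z² / n² eV with Z = 1:

E_2 = -13.6057 / 2² = -13.6057 / 4 = -3.40142500000 eV
E_13 = -13.6057 / 13² = -13.6057 / 169 = -0.08050710059 eV

The ratio is:
E_2/E_13 = (-3.40142500000) / (-0.08050710059)
E_2/E_13 = (-13.6057/4) / (-13.6057/169)
E_2/E_13 = 169/4
E_2/E_13 = 42.25000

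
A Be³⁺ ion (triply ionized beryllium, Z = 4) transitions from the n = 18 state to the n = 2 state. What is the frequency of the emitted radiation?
1.30e+16 Hz

First, find the transition energy:
E_18 = -13.6057 × 4² / 18² = -0.671886 eV
E_2 = -13.6057 × 4² / 2² = -54.422800 eV
|ΔE| = |E_2 - E_18| = 53.750914 eV

Convert to Joules: E = 53.750914 eV × (1.602177 × 10⁻¹⁹ J/eV) = 8.6118e-18 J

Using E = hf:
f = E/h = 8.6118e-18 J / (6.62607 × 10⁻³⁴ J·s)
f = 1.30e+16 Hz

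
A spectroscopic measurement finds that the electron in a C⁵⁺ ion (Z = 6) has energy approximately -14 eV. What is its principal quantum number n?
n = 6

The exact energy levels follow E_n = -13.6057 Z² / n² eV with Z = 6.

The measured value (-14 eV) is reported to only 2 significant figures, so we must test candidate n values and see which one matches to that precision.

Candidate energies:
  n = 4:  E = -13.6057 × 6² / 4² = -30.61283 eV
  n = 5:  E = -13.6057 × 6² / 5² = -19.59221 eV
  n = 6:  E = -13.6057 × 6² / 6² = -13.60570 eV  ← matches
  n = 7:  E = -13.6057 × 6² / 7² = -9.99602 eV
  n = 8:  E = -13.6057 × 6² / 8² = -7.65321 eV

Checking against the measurement of -14 eV (2 sig figs), only n = 6 agrees:
E_6 = -13.60570 eV, which rounds to -14 eV ✓

Therefore n = 6.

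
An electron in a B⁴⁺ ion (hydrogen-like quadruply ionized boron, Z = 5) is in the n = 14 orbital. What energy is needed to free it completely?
1.735421 eV

The ionization energy is the energy needed to remove the electron completely (n → ∞).

For a hydrogen-like ion with Z = 5, E_n = -13.6057 Z² / n² eV.

At n = 14: E_14 = -13.6057 × 5² / 14² = -1.735420918 eV
At n = ∞: E_∞ = 0 eV

Ionization energy = E_∞ - E_14 = 0 - (-1.735420918) = 1.735420918 eV
Ionization energy ≈ 1.735421 eV

This is also called the binding energy of the electron in state n = 14.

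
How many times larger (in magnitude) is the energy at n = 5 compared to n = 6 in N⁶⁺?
1.44

Using E_n = -13.6057 Z² / n² eV with Z = 7:

E_5 = -13.6057 × 7² / 5² = -666.6793 / 25 = -26.66717200 eV
E_6 = -13.6057 × 7² / 6² = -666.6793 / 36 = -18.51886944 eV

The ratio is:
E_5/E_6 = (-26.66717200) / (-18.51886944)
E_5/E_6 = (-666.6793/25) / (-666.6793/36)
E_5/E_6 = 36/25
E_5/E_6 = 1.44
(Note: the Z² factors cancel in the ratio.)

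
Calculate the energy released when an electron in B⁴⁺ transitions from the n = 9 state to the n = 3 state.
33.594321 eV

The energy levels are E_n = -13.6057 Z² eV / n².

Energy at n = 9: E_9 = -13.6057 × 5² / 9² = -4.199290123 eV
Energy at n = 3: E_3 = -13.6057 × 5² / 3² = -37.793611111 eV

For emission (electron falling to lower state), the photon energy is:
E_photon = E_9 - E_3 = |-4.199290123 - (-37.793611111)|
E_photon = 33.594321 eV

This energy is carried away by the emitted photon.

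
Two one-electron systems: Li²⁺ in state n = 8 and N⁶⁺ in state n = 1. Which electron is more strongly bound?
N⁶⁺ at n = 1 (E = -666.6793 eV)

Using E_n = -13.6057 Z² / n² eV:

Li²⁺ (Z = 3) at n = 8:
E = -13.6057 × 3² / 8² = -13.6057 × 9 / 64 = -1.9133016 eV

N⁶⁺ (Z = 7) at n = 1:
E = -13.6057 × 7² / 1² = -13.6057 × 49 / 1 = -666.6793000 eV

Since -666.6793000 eV < -1.9133016 eV,
N⁶⁺ at n = 1 is more tightly bound (requires more energy to ionize).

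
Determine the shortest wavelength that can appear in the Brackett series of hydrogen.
1458.02421 nm

The series limit corresponds to the transition from n = ∞ to n = 4.
This is the highest energy (shortest wavelength) transition in the Brackett series.

E_∞ = 0 eV
E_4 = -13.6057 / 4² = -0.85035625000 eV

Energy at series limit:
ΔE = E_∞ - E_4 = 0 - (-0.85035625000) = 0.85035625000 eV
λ = hc/E = 1239.84 eV·nm / 0.85035625000 eV = 1458.02421 nm

This energy equals the ionization energy from the n = 4 state of hydrogen.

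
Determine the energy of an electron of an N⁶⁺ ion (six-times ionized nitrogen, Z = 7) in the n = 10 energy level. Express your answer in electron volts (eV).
-6.666793 eV

The energy levels of a hydrogen-like atom are given by:
E_n = -13.6057 Z² / n² eV  (with Z = 7 for N⁶⁺)

For n = 10:
E_10 = -13.6057 × 7² / 10²
E_10 = -13.6057 × 49 / 100
E_10 = -6.666793 eV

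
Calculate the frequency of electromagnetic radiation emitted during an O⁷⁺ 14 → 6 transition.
4.774e+15 Hz

First, find the transition energy:
E_14 = -13.6057 × 8² / 14² = -4.442678 eV
E_6 = -13.6057 × 8² / 6² = -24.187911 eV
|ΔE| = |E_6 - E_14| = 19.745233 eV

Convert to Joules: E = 19.745233 eV × (1.602177 × 10⁻¹⁹ J/eV) = 3.16354e-18 J

Using E = hf:
f = E/h = 3.16354e-18 J / (6.62607 × 10⁻³⁴ J·s)
f = 4.774e+15 Hz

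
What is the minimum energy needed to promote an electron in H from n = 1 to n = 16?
13.553 eV

The energy levels of a hydrogen-like atom are E_n = -13.6057 eV / n².

Energy at n = 1: E_1 = -13.6057 / 1² = -13.605700 eV
Energy at n = 16: E_16 = -13.6057 / 16² = -0.053147 eV

The excitation energy is the difference:
ΔE = E_16 - E_1
ΔE = -0.053147 - (-13.605700)
ΔE = 13.553 eV

Since this is positive, energy must be absorbed (photon absorption).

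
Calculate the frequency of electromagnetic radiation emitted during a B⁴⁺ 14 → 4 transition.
4.72076e+15 Hz

First, find the transition energy:
E_14 = -13.6057 × 5² / 14² = -1.7354209 eV
E_4 = -13.6057 × 5² / 4² = -21.2589063 eV
|ΔE| = |E_4 - E_14| = 19.5234854 eV

Convert to Joules: E = 19.5234854 eV × (1.602177 × 10⁻¹⁹ J/eV) = 3.1280079e-18 J

Using E = hf:
f = E/h = 3.1280079e-18 J / (6.62607 × 10⁻³⁴ J·s)
f = 4.72076e+15 Hz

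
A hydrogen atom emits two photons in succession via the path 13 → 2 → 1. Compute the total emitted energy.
13.53 eV

The energy levels of hydrogen are E_n = -13.6057 / n² eV.

First transition (13 → 2):
ΔE₁ = |E_2 - E_13|
ΔE₁ = |-3.40142500 - (-0.08050710)| = 3.32092 eV

Second transition (2 → 1):
ΔE₂ = |E_1 - E_2|
ΔE₂ = |-13.60570000 - (-3.40142500)| = 10.20428 eV

Total energy released:
E_total = ΔE₁ + ΔE₂ = 3.32092 + 10.20428 = 13.53 eV

Note: This equals the direct transition 13 → 1: 13.53 eV ✓
Energy is conserved regardless of the path taken.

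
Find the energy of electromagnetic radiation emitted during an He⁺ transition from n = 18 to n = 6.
1.344 eV

The energy levels are E_n = -13.6057 Z² eV / n².

Energy at n = 18: E_18 = -13.6057 × 2² / 18² = -0.167972 eV
Energy at n = 6: E_6 = -13.6057 × 2² / 6² = -1.511744 eV

For emission (electron falling to lower state), the photon energy is:
E_photon = E_18 - E_6 = |-0.167972 - (-1.511744)|
E_photon = 1.344 eV

This energy is carried away by the emitted photon.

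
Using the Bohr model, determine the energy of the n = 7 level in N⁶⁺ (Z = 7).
-13.61 eV

For hydrogen-like ions, the energy levels scale with Z²:
E_n = -13.6057 Z² / n² eV

For N⁶⁺ (Z = 7) at n = 7:
E_7 = -13.6057 × 7² / 7²
E_7 = -13.6057 × 49 / 49
E_7 = -666.6793 / 49
E_7 = -13.61 eV

The energy is 49 times more negative than hydrogen at the same n due to the stronger nuclear charge.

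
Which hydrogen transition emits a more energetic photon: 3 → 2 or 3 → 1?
3 → 1

Calculate the energy for each transition:

Transition 3 → 2:
ΔE₁ = |E_2 - E_3| = |-13.6057/2² - (-13.6057/3²)|
ΔE₁ = |-3.40142500 - (-1.51174444)| = 1.88968 eV

Transition 3 → 1:
ΔE₂ = |E_1 - E_3| = |-13.6057/1² - (-13.6057/3²)|
ΔE₂ = |-13.60570000 - (-1.51174444)| = 12.09396 eV

Since 12.09396 eV > 1.88968 eV, the transition 3 → 1 emits the more energetic photon.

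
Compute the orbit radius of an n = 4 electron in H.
0.846684 nm (or 8.466835 Å)

The Bohr radius formula is:
r_n = n² a₀ / Z

where a₀ = 0.052917721 nm is the Bohr radius.

For H (Z = 1) at n = 4:
r_4 = 4² × 0.052917721 nm / 1
r_4 = 16 × 0.052917721 nm / 1
r_4 = 0.8466835 nm / 1
r_4 = 0.846684 nm

The electron orbits at approximately 0.846684 nm from the nucleus.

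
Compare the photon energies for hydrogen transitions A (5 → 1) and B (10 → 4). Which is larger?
5 → 1

Calculate the energy for each transition:

Transition 5 → 1:
ΔE₁ = |E_1 - E_5| = |-13.6057/1² - (-13.6057/5²)|
ΔE₁ = |-13.6057000000 - (-0.5442280000)| = 13.0614720 eV

Transition 10 → 4:
ΔE₂ = |E_4 - E_10| = |-13.6057/4² - (-13.6057/10²)|
ΔE₂ = |-0.8503562500 - (-0.1360570000)| = 0.7142993 eV

Since 13.0614720 eV > 0.7142993 eV, the transition 5 → 1 emits the more energetic photon.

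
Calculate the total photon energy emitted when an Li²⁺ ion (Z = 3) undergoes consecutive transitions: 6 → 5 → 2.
27.21140 eV

The energy levels of Li²⁺ are E_n = -13.6057 × 3² / n² eV.

First transition (6 → 5):
ΔE₁ = |E_5 - E_6|
ΔE₁ = |-4.89805200000 - (-3.40142500000)| = 1.49662700 eV

Second transition (5 → 2):
ΔE₂ = |E_2 - E_5|
ΔE₂ = |-30.61282500000 - (-4.89805200000)| = 25.71477300 eV

Total energy released:
E_total = ΔE₁ + ΔE₂ = 1.49662700 + 25.71477300 = 27.21140 eV

Note: This equals the direct transition 6 → 2: 27.21140 eV ✓
Energy is conserved regardless of the path taken.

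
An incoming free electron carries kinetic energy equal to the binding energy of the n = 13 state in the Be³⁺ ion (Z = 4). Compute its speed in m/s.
6.73e+05 m/s (or 0.225% of c)

The binding energy at n = 13 for Be³⁺ is:
E_13 = -13.6057 × 4²/13² = -1.28811 eV
|E_13| = 1.28811 eV

Convert to Joules:
KE = 1.28811 eV × (1.602177 × 10⁻¹⁹ J/eV) = 2.0638e-19 J

Using KE = ½mv²:
v = √(2·KE/m_e)
v = √(2 × 2.0638e-19 J / 9.10938 × 10⁻³¹ kg)
v = 6.73e+05 m/s

This is approximately 0.225% the speed of light.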